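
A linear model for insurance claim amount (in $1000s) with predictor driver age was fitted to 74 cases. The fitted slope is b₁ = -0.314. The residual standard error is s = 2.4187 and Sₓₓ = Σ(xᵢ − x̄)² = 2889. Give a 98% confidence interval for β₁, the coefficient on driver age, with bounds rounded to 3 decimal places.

SE(b₁) = s/√Sₓₓ = 2.4187/√2889 = 0.0449996.
df = n − 2 = 72.
t* = t_{0.01, 72} = 2.379262.
Margin = t* × SE = 2.379262 × 0.0449996 = 0.10707.
CI: -0.314 ± 0.10707 → (-0.421, -0.207).
With 98% confidence, each one-unit increase in driver age is associated with a change of between -0.421 and -0.207 $1000s in insurance claim amount.

(-0.421, -0.207)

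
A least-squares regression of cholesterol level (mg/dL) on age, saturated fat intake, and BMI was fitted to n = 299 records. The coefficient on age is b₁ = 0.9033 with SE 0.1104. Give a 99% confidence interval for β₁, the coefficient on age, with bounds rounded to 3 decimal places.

df = n − k − 1 = 299 − 3 − 1 = 295.
t* = t_{0.005, 295} = 2.592598.
Margin = t* × SE = 2.592598 × 0.1104 = 0.28622.
CI: 0.9033 ± 0.28622 → (0.617, 1.190).
With 99% confidence, each one-unit increase in age is associated with a change of between 0.617 and 1.190 mg/dL in cholesterol level, holding the other predictors fixed.

(0.617, 1.190)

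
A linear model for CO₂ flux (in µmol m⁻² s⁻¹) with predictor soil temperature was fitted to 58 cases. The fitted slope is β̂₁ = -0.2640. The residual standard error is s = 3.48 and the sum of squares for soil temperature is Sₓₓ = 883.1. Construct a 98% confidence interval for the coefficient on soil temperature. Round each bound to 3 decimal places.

(-0.544, 0.016)

SE(β̂₁) = s/√Sₓₓ = 3.48/√883.1 = 0.117105.
df = n − 2 = 56.
t* = t_{0.01, 56} = 2.394801.
Margin = t* × SE = 2.394801 × 0.117105 = 0.28044.
CI: -0.2640 ± 0.28044 → (-0.544, 0.016).
With 98% confidence, each one-unit increase in soil temperature is associated with a change of between -0.544 and 0.016 µmol m⁻² s⁻¹ in CO₂ flux.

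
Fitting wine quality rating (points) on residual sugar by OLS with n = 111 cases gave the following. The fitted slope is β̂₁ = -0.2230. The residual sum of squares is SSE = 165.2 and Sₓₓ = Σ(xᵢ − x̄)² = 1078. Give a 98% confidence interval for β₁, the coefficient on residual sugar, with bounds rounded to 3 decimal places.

MSE = SSE/(n − 2) = 165.2/109 = 1.5156.
SE(β̂₁) = √(MSE/Sₓₓ) = √(1.5156/1078) = 0.0374958.
df = n − 2 = 109.
t* = t_{0.01, 109} = 2.361046.
Margin = t* × SE = 2.361046 × 0.0374958 = 0.08853.
CI: -0.2230 ± 0.08853 → (-0.312, -0.134).
With 98% confidence, each one-unit increase in residual sugar is associated with a change of between -0.312 and -0.134 points in wine quality rating.

(-0.312, -0.134)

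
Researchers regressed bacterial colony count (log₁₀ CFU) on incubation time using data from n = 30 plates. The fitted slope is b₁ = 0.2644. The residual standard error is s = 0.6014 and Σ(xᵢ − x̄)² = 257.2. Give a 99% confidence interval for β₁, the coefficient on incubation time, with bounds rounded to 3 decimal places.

SE(b₁) = s/√Sₓₓ = 0.6014/√257.2 = 0.0374997.
df = n − 2 = 28.
t* = t_{0.005, 28} = 2.763262.
Margin = t* × SE = 2.763262 × 0.0374997 = 0.10362.
CI: 0.2644 ± 0.10362 → (0.161, 0.368).
With 99% confidence, each one-unit increase in incubation time is associated with a change of between 0.161 and 0.368 log₁₀ CFU in bacterial colony count.

(0.161, 0.368)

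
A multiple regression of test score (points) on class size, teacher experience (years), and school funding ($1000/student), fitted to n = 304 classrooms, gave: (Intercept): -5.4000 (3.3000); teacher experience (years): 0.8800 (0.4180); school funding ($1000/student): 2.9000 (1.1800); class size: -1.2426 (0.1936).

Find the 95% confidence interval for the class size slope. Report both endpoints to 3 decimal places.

Read off: b = -1.2426, SE = 0.1936 for class size.
df = n − k − 1 = 304 − 3 − 1 = 300.
t* = t_{0.025, 300} = 1.967903.
Margin = t* × SE = 1.967903 × 0.1936 = 0.38099.
CI: -1.2426 ± 0.38099 → (-1.624, -0.862).

(-1.624, -0.862)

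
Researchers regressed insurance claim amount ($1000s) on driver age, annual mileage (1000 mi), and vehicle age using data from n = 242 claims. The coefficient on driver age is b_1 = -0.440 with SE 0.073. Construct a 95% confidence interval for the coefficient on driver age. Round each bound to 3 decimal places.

df = n − k − 1 = 242 − 3 − 1 = 238.
t* = t_{0.025, 238} = 1.969982.
Margin = t* × SE = 1.969982 × 0.073 = 0.14381.
CI: -0.440 ± 0.14381 → (-0.584, -0.296).
With 95% confidence, each one-unit increase in driver age is associated with a change of between -0.584 and -0.296 $1000s in insurance claim amount, holding the other predictors fixed.

(-0.584, -0.296)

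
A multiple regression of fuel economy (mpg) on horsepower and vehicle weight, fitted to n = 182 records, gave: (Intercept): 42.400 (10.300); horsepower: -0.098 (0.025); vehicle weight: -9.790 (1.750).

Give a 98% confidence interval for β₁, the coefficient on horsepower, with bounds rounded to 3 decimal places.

(-0.157, -0.039)

Read off: b = -0.098, SE = 0.025 for horsepower.
df = n − k − 1 = 182 − 2 − 1 = 179.
t* = t_{0.01, 179} = 2.34736.
Margin = t* × SE = 2.34736 × 0.025 = 0.05868.
CI: -0.098 ± 0.05868 → (-0.157, -0.039).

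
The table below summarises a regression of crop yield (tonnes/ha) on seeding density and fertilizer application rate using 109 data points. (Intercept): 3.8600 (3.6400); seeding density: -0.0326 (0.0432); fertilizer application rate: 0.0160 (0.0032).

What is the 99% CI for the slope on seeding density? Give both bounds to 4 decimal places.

(-0.1459, 0.0807)

Read off: b = -0.0326, SE = 0.0432 for seeding density.
df = n − k − 1 = 109 − 2 − 1 = 106.
t* = t_{0.005, 106} = 2.623008.
Margin = t* × SE = 2.623008 × 0.0432 = 0.113314.
CI: -0.0326 ± 0.113314 → (-0.1459, 0.0807).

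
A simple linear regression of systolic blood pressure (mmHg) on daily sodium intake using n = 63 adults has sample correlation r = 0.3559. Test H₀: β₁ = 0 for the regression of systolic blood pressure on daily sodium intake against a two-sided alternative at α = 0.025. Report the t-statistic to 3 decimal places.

t = r·√(n − 2)/√(1 − r²) = 0.3559·√61/√0.873335 = 2.974.
df = n − 2 = 61.
Two-sided p ≈ 0.0042, which is < 0.025, so reject H₀.
There is evidence of a linear association between daily sodium intake and systolic blood pressure.

t = 2.974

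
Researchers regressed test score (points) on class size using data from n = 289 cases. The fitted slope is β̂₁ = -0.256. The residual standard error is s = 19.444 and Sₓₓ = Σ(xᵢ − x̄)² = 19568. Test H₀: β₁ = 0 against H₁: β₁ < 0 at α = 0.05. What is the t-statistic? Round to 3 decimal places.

SE(β̂₁) = s/√Sₓₓ = 19.444/√19568 = 0.138999.
t = -0.256 / 0.138999 = -1.842.
df = n − 2 = 287.
One-sided p ≈ 0.0333, which is < 0.05, so reject H₀.
There is evidence that the true slope on class size is negative.

t = -1.842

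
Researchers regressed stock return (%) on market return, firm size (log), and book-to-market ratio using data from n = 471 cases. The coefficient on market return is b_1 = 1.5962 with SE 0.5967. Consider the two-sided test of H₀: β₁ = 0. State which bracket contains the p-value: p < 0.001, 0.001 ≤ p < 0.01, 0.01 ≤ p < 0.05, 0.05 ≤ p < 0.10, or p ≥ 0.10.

t = 1.5962 / 0.5967 = 2.675.
df = n − k − 1 = 471 − 3 − 1 = 467.
Two-sided p = 2·P(T_{467} > |t|) ≈ 0.0077.
So 0.001 ≤ p < 0.01.

0.001 ≤ p < 0.01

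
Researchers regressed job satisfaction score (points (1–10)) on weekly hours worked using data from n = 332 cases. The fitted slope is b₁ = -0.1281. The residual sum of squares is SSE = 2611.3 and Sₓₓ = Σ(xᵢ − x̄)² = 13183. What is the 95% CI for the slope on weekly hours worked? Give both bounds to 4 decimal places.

(-0.1763, -0.0799)

MSE = SSE/(n − 2) = 2611.3/330 = 7.91303.
SE(b₁) = √(MSE/Sₓₓ) = √(7.91303/13183) = 0.0244999.
df = n − 2 = 330.
t* = t_{0.025, 330} = 1.967179.
Margin = t* × SE = 1.967179 × 0.0244999 = 0.048196.
CI: -0.1281 ± 0.048196 → (-0.1763, -0.0799).
With 95% confidence, each one-unit increase in weekly hours worked is associated with a change of between -0.1763 and -0.0799 points (1–10) in job satisfaction score.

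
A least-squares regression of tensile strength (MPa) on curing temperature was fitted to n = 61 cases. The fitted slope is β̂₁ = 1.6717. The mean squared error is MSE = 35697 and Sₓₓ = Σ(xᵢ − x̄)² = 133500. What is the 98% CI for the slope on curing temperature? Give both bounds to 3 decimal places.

(0.435, 2.908)

SE(β̂₁) = √(MSE/Sₓₓ) = √(35697/133500) = 0.517101.
df = n − 2 = 59.
t* = t_{0.01, 59} = 2.391229.
Margin = t* × SE = 2.391229 × 0.517101 = 1.23651.
CI: 1.6717 ± 1.23651 → (0.435, 2.908).
With 98% confidence, each one-unit increase in curing temperature is associated with a change of between 0.435 and 2.908 MPa in tensile strength.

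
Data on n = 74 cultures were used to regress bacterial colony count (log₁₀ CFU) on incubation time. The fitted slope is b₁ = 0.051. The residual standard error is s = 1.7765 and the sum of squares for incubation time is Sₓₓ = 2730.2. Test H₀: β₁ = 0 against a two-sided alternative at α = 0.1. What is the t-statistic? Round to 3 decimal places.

SE(b₁) = s/√Sₓₓ = 1.7765/√2730.2 = 0.0339991.
t = 0.051 / 0.0339991 = 1.500.
df = n − 2 = 72.
Two-sided p ≈ 0.1380, which is ≥ 0.1, so fail to reject H₀.
The data do not give significant evidence of an association between incubation time and bacterial colony count.

t = 1.500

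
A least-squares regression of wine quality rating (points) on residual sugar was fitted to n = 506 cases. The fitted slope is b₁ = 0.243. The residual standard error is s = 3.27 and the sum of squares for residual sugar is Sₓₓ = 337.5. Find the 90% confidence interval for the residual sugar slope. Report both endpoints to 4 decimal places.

(-0.0503, 0.5363)

SE(b₁) = s/√Sₓₓ = 3.27/√337.5 = 0.177996.
df = n − 2 = 504.
t* = t_{0.05, 504} = 1.647883.
Margin = t* × SE = 1.647883 × 0.177996 = 0.293317.
CI: 0.243 ± 0.293317 → (-0.0503, 0.5363).
With 90% confidence, each one-unit increase in residual sugar is associated with a change of between -0.0503 and 0.5363 points in wine quality rating.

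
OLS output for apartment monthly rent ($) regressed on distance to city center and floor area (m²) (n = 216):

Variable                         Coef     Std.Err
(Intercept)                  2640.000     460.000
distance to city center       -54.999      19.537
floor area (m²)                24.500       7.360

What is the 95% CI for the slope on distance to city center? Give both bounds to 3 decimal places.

Read off: b = -54.999, SE = 19.537 for distance to city center.
df = n − k − 1 = 216 − 2 − 1 = 213.
t* = t_{0.025, 213} = 1.971164.
Margin = t* × SE = 1.971164 × 19.537 = 38.51063.
CI: -54.999 ± 38.51063 → (-93.510, -16.488).

(-93.510, -16.488)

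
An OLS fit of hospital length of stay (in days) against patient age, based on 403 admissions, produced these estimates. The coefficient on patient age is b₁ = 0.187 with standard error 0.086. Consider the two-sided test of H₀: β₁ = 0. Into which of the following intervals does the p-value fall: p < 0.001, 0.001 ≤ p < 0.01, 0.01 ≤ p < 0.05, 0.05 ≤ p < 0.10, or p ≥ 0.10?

0.01 ≤ p < 0.05

t = 0.187 / 0.086 = 2.174.
df = n − 2 = 403 − 2 = 401.
Two-sided p = 2·P(T_{401} > |t|) ≈ 0.0303.
So 0.01 ≤ p < 0.05.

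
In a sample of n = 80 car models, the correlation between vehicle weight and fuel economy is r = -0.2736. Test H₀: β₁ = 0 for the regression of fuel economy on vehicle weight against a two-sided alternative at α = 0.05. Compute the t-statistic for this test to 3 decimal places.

t = r·√(n − 2)/√(1 − r²) = -0.2736·√78/√0.925143 = -2.512.
df = n − 2 = 78.
Two-sided p ≈ 0.0141, which is < 0.05, so reject H₀.
There is evidence of a linear association between vehicle weight and fuel economy.

t = -2.512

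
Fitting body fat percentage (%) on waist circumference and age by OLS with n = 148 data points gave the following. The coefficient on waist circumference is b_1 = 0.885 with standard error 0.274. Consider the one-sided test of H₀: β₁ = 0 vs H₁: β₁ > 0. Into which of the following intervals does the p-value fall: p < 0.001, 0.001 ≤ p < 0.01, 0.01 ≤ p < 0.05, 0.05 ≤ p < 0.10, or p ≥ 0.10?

p < 0.001

t = 0.885 / 0.274 = 3.230.
df = n − k − 1 = 148 − 2 − 1 = 145.
One-sided p = P(T_{145} > t) ≈ 0.0008.
So p < 0.001.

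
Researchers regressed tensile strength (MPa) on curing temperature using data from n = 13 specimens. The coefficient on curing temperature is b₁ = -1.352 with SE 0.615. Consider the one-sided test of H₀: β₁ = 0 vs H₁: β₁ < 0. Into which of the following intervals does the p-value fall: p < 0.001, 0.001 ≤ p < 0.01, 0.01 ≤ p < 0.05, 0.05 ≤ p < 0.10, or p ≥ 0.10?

0.01 ≤ p < 0.05

t = -1.352 / 0.615 = -2.198.
df = n − 2 = 13 − 2 = 11.
One-sided p = P(T_{11} < t) ≈ 0.0251.
So 0.01 ≤ p < 0.05.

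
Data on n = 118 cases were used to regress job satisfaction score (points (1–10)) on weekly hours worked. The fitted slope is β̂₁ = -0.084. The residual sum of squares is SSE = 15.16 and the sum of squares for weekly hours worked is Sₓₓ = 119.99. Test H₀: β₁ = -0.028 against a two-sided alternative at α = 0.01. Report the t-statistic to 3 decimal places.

MSE = SSE/(n − 2) = 15.16/116 = 0.13069.
SE(β̂₁) = √(MSE/Sₓₓ) = √(0.13069/119.99) = 0.0330026.
t = (-0.084 − (-0.028)) / 0.0330026 = -1.697.
df = n − 2 = 116.
Two-sided p ≈ 0.0924, which is ≥ 0.01, so fail to reject H₀.
The data are consistent with a true slope of -0.028 points (1–10) per unit of weekly hours worked.

t = -1.697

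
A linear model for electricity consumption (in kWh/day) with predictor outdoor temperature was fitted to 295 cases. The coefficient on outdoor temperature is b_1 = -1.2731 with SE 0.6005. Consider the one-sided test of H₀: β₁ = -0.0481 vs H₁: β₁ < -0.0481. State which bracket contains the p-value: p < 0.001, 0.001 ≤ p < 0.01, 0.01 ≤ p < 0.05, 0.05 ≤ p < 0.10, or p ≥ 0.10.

0.01 ≤ p < 0.05

t = (-1.2731 − (-0.0481)) / 0.6005 = -2.040.
df = n − 2 = 295 − 2 = 293.
One-sided p = P(T_{293} < t) ≈ 0.0211.
So 0.01 ≤ p < 0.05.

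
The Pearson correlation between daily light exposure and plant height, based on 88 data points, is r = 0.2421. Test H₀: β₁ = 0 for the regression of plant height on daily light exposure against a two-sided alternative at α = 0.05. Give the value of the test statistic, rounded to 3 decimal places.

t = 2.314

t = r·√(n − 2)/√(1 − r²) = 0.2421·√86/√0.941388 = 2.314.
df = n − 2 = 86.
Two-sided p ≈ 0.0231, which is < 0.05, so reject H₀.
There is evidence of a linear association between daily light exposure and plant height.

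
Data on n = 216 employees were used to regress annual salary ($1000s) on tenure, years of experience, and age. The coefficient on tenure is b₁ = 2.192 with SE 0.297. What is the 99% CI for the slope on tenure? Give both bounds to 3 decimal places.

(1.420, 2.964)

df = n − k − 1 = 216 − 3 − 1 = 212.
t* = t_{0.005, 212} = 2.599218.
Margin = t* × SE = 2.599218 × 0.297 = 0.77197.
CI: 2.192 ± 0.77197 → (1.420, 2.964).
With 99% confidence, each one-unit increase in tenure is associated with a change of between 1.420 and 2.964 $1000s in annual salary, holding the other predictors fixed.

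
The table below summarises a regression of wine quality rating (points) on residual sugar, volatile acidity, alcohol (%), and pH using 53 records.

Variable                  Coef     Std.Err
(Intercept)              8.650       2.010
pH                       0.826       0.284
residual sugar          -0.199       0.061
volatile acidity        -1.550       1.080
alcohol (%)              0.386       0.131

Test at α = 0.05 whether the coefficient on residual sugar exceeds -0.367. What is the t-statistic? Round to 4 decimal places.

Read off: b = -0.199, SE = 0.061 for residual sugar.
H₀: β₁ = -0.367 vs H₁: β₁ > -0.367.
t = (-0.199 − (-0.367)) / 0.061 = 2.7541.
df = n − k − 1 = 53 − 4 − 1 = 48.
One-sided p ≈ 0.0041, which is < 0.05, so reject H₀.
There is evidence that the true slope on residual sugar exceeds -0.367 points per unit, holding the other predictors fixed.

t = 2.7541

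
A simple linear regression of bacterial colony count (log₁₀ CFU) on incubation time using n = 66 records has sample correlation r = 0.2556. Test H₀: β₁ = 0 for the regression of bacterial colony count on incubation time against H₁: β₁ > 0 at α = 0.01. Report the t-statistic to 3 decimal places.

t = r·√(n − 2)/√(1 − r²) = 0.2556·√64/√0.934669 = 2.115.
df = n − 2 = 64.
One-sided p ≈ 0.0192, which is ≥ 0.01, so fail to reject H₀.
The data do not give significant evidence of a linear association between incubation time and bacterial colony count.

t = 2.115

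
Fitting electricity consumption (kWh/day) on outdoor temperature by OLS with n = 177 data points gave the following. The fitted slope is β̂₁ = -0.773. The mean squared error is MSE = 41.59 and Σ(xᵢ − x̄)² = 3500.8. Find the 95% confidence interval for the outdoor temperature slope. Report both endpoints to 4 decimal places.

SE(β̂₁) = √(MSE/Sₓₓ) = √(41.59/3500.8) = 0.108996.
df = n − 2 = 175.
t* = t_{0.025, 175} = 1.973612.
Margin = t* × SE = 1.973612 × 0.108996 = 0.215116.
CI: -0.773 ± 0.215116 → (-0.9881, -0.5579).
With 95% confidence, each one-unit increase in outdoor temperature is associated with a change of between -0.9881 and -0.5579 kWh/day in electricity consumption.

(-0.9881, -0.5579)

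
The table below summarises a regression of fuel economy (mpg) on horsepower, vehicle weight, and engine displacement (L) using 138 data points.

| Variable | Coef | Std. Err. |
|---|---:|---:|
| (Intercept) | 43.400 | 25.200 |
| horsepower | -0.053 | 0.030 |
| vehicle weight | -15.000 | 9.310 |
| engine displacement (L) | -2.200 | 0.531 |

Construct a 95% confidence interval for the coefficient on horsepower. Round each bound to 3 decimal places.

(-0.112, 0.006)

Read off: b = -0.053, SE = 0.030 for horsepower.
df = n − k − 1 = 138 − 3 − 1 = 134.
t* = t_{0.025, 134} = 1.977826.
Margin = t* × SE = 1.977826 × 0.030 = 0.05933.
CI: -0.053 ± 0.05933 → (-0.112, 0.006).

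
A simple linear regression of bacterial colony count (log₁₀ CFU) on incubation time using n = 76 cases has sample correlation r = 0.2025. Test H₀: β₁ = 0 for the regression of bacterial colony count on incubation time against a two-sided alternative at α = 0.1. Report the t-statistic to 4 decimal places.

t = 1.7788

t = r·√(n − 2)/√(1 − r²) = 0.2025·√74/√0.958994 = 1.7788.
df = n − 2 = 74.
Two-sided p ≈ 0.0794, which is < 0.1, so reject H₀.
There is evidence of a linear association between incubation time and bacterial colony count.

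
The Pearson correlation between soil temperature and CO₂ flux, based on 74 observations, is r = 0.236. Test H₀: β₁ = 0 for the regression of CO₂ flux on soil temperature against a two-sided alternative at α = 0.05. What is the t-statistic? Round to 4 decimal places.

t = r·√(n − 2)/√(1 − r²) = 0.236·√72/√0.944304 = 2.0607.
df = n − 2 = 72.
Two-sided p ≈ 0.0429, which is < 0.05, so reject H₀.
There is evidence of a linear association between soil temperature and CO₂ flux.

t = 2.0607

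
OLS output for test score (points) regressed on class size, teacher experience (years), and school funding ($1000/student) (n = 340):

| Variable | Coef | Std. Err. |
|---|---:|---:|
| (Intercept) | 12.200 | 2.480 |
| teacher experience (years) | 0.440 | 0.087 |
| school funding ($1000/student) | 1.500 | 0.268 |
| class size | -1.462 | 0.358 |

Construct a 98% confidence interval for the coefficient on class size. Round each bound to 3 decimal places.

(-2.299, -0.625)

Read off: b = -1.462, SE = 0.358 for class size.
df = n − k − 1 = 340 − 3 − 1 = 336.
t* = t_{0.01, 336} = 2.337497.
Margin = t* × SE = 2.337497 × 0.358 = 0.83682.
CI: -1.462 ± 0.83682 → (-2.299, -0.625).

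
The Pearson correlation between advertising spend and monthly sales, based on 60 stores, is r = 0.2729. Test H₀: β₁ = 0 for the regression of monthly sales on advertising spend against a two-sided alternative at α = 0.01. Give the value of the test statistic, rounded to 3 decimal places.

t = 2.160

t = r·√(n − 2)/√(1 − r²) = 0.2729·√58/√0.925526 = 2.160.
df = n − 2 = 58.
Two-sided p ≈ 0.0349, which is ≥ 0.01, so fail to reject H₀.
The data do not give significant evidence of a linear association between advertising spend and monthly sales.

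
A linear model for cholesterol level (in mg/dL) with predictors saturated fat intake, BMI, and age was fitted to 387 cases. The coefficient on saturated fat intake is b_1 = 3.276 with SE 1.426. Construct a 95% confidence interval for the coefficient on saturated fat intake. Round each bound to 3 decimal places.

(0.472, 6.080)

df = n − k − 1 = 387 − 3 − 1 = 383.
t* = t_{0.025, 383} = 1.966177.
Margin = t* × SE = 1.966177 × 1.426 = 2.80377.
CI: 3.276 ± 2.80377 → (0.472, 6.080).
With 95% confidence, each one-unit increase in saturated fat intake is associated with a change of between 0.472 and 6.080 mg/dL in cholesterol level, holding the other predictors fixed.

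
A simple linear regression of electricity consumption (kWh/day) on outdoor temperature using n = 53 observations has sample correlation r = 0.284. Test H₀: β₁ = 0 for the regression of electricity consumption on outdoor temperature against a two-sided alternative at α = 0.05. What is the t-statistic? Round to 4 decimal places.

t = r·√(n − 2)/√(1 − r²) = 0.284·√51/√0.919344 = 2.1153.
df = n − 2 = 51.
Two-sided p ≈ 0.0393, which is < 0.05, so reject H₀.
There is evidence of a linear association between outdoor temperature and electricity consumption.

t = 2.1153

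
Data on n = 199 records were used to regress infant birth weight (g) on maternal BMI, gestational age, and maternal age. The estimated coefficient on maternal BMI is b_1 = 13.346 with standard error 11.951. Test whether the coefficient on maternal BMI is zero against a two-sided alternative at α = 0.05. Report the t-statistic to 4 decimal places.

t = 1.1167

H₀: β₁ = 0 vs H₁: β₁ ≠ 0.
t = (b_1 − β₁⁰)/SE = 13.346 / 11.951 = 1.1167.
df = n − k − 1 = 199 − 3 − 1 = 195.
Two-sided p ≈ 0.2655, which is ≥ 0.05, so fail to reject H₀.
The data do not give significant evidence of an association between maternal BMI and infant birth weight, after adjusting for the other predictors.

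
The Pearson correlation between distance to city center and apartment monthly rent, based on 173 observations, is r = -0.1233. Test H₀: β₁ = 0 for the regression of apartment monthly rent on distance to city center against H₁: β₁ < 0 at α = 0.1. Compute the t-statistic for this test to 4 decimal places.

t = r·√(n − 2)/√(1 − r²) = -0.1233·√171/√0.984797 = -1.6248.
df = n − 2 = 171.
One-sided p ≈ 0.0530, which is < 0.1, so reject H₀.
There is evidence of a linear association between distance to city center and apartment monthly rent.

t = -1.6248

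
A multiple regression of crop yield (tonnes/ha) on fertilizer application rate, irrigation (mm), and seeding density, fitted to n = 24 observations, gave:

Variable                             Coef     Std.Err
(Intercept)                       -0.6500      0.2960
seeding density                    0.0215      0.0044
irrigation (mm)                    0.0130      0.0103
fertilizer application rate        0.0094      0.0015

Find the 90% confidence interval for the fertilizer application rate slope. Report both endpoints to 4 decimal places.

Read off: b = 0.0094, SE = 0.0015 for fertilizer application rate.
df = n − k − 1 = 24 − 3 − 1 = 20.
t* = t_{0.05, 20} = 1.724718.
Margin = t* × SE = 1.724718 × 0.0015 = 0.002587.
CI: 0.0094 ± 0.002587 → (0.0068, 0.0120).

(0.0068, 0.0120)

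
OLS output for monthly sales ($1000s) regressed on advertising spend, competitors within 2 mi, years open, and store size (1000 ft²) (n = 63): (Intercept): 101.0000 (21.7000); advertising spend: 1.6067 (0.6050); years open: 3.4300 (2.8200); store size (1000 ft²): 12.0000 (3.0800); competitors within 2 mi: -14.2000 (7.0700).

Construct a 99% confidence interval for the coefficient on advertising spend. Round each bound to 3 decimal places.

Read off: b = 1.6067, SE = 0.6050 for advertising spend.
df = n − k − 1 = 63 − 4 − 1 = 58.
t* = t_{0.005, 58} = 2.663287.
Margin = t* × SE = 2.663287 × 0.6050 = 1.61129.
CI: 1.6067 ± 1.61129 → (-0.005, 3.218).

(-0.005, 3.218)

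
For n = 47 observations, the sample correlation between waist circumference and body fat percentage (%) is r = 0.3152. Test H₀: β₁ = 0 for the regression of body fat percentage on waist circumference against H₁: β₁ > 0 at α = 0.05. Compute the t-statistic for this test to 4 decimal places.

t = r·√(n − 2)/√(1 − r²) = 0.3152·√45/√0.900649 = 2.2280.
df = n − 2 = 45.
One-sided p ≈ 0.0155, which is < 0.05, so reject H₀.
There is evidence of a linear association between waist circumference and body fat percentage.

t = 2.2280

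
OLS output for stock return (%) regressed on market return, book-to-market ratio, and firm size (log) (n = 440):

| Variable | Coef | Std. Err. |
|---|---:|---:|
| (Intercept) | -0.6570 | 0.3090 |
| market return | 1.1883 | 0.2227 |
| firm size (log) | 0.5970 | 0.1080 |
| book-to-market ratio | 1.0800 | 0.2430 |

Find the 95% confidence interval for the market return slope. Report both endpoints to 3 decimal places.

Read off: b = 1.1883, SE = 0.2227 for market return.
df = n − k − 1 = 440 − 3 − 1 = 436.
t* = t_{0.025, 436} = 1.96542.
Margin = t* × SE = 1.96542 × 0.2227 = 0.43770.
CI: 1.1883 ± 0.43770 → (0.751, 1.626).

(0.751, 1.626)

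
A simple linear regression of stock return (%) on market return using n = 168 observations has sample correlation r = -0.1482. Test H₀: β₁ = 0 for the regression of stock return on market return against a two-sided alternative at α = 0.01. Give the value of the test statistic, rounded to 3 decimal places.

t = -1.931

t = r·√(n − 2)/√(1 − r²) = -0.1482·√166/√0.978037 = -1.931.
df = n − 2 = 166.
Two-sided p ≈ 0.0552, which is ≥ 0.01, so fail to reject H₀.
The data do not give significant evidence of a linear association between market return and stock return.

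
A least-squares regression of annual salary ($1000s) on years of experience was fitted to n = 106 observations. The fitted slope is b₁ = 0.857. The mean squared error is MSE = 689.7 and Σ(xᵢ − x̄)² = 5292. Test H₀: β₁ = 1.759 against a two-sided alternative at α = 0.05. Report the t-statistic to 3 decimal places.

t = -2.499

SE(b₁) = √(MSE/Sₓₓ) = √(689.7/5292) = 0.361011.
t = (0.857 − 1.759) / 0.361011 = -2.499.
df = n − 2 = 104.
Two-sided p ≈ 0.0140, which is < 0.05, so reject H₀.
There is evidence that the true slope on years of experience differs from 1.759 $1000s per unit.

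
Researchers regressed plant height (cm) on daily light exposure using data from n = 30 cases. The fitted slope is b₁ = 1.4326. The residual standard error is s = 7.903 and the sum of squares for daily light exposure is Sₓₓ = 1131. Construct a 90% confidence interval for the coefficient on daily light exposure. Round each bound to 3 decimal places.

(1.033, 1.832)

SE(b₁) = s/√Sₓₓ = 7.903/√1131 = 0.234996.
df = n − 2 = 28.
t* = t_{0.05, 28} = 1.701131.
Margin = t* × SE = 1.701131 × 0.234996 = 0.39976.
CI: 1.4326 ± 0.39976 → (1.033, 1.832).
With 90% confidence, each one-unit increase in daily light exposure is associated with a change of between 1.033 and 1.832 cm in plant height.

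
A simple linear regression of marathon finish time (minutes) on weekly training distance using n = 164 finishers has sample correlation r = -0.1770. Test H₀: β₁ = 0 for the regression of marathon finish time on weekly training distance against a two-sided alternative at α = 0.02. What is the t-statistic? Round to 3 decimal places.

t = -2.289

t = r·√(n − 2)/√(1 − r²) = -0.1770·√162/√0.968671 = -2.289.
df = n − 2 = 162.
Two-sided p ≈ 0.0234, which is ≥ 0.02, so fail to reject H₀.
The data do not give significant evidence of a linear association between weekly training distance and marathon finish time.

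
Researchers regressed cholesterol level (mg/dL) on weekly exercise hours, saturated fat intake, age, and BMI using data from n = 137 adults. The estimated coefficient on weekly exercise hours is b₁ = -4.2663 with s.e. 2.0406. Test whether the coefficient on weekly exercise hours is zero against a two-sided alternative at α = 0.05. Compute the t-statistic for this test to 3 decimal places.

H₀: β₁ = 0 vs H₁: β₁ ≠ 0.
t = (b₁ − β₁⁰)/SE = -4.2663 / 2.0406 = -2.091.
df = n − k − 1 = 137 − 4 − 1 = 132.
Two-sided p ≈ 0.0385, which is < 0.05, so reject H₀.
There is evidence that weekly exercise hours is associated with cholesterol level, holding the other predictors fixed.

t = -2.091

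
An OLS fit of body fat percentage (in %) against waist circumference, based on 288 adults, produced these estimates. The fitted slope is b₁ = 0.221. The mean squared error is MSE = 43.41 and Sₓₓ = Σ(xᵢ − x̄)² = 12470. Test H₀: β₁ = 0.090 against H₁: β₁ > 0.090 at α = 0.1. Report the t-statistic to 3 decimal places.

t = 2.220

SE(b₁) = √(MSE/Sₓₓ) = √(43.41/12470) = 0.0590013.
t = (0.221 − 0.090) / 0.0590013 = 2.220.
df = n − 2 = 286.
One-sided p ≈ 0.0136, which is < 0.1, so reject H₀.
There is evidence that the true slope on waist circumference exceeds 0.090 % per unit.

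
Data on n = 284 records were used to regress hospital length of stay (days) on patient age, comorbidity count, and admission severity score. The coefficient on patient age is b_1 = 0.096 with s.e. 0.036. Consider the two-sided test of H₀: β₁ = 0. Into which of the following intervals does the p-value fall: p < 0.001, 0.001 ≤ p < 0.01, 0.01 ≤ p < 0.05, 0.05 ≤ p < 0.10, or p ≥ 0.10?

t = 0.096 / 0.036 = 2.667.
df = n − k − 1 = 284 − 3 − 1 = 280.
Two-sided p = 2·P(T_{280} > |t|) ≈ 0.0081.
So 0.001 ≤ p < 0.01.

0.001 ≤ p < 0.01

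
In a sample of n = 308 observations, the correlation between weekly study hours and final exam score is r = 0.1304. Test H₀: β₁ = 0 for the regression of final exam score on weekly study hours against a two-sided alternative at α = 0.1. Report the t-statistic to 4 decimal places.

t = 2.3007

t = r·√(n − 2)/√(1 − r²) = 0.1304·√306/√0.982996 = 2.3007.
df = n − 2 = 306.
Two-sided p ≈ 0.0221, which is < 0.1, so reject H₀.
There is evidence of a linear association between weekly study hours and final exam score.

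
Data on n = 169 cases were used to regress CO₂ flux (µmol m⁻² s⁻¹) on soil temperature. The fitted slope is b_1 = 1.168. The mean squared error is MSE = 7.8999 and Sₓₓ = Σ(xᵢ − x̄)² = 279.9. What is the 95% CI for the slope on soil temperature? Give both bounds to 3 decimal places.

(0.836, 1.500)

SE(b_1) = √(MSE/Sₓₓ) = √(7.8999/279.9) = 0.168.
df = n − 2 = 167.
t* = t_{0.025, 167} = 1.974271.
Margin = t* × SE = 1.974271 × 0.168 = 0.33168.
CI: 1.168 ± 0.33168 → (0.836, 1.500).
With 95% confidence, each one-unit increase in soil temperature is associated with a change of between 0.836 and 1.500 µmol m⁻² s⁻¹ in CO₂ flux.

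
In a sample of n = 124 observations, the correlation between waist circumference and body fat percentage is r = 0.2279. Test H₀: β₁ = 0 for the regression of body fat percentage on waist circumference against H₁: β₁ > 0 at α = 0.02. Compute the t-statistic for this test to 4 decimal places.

t = 2.5853

t = r·√(n − 2)/√(1 − r²) = 0.2279·√122/√0.948062 = 2.5853.
df = n − 2 = 122.
One-sided p ≈ 0.0055, which is < 0.02, so reject H₀.
There is evidence of a linear association between waist circumference and body fat percentage.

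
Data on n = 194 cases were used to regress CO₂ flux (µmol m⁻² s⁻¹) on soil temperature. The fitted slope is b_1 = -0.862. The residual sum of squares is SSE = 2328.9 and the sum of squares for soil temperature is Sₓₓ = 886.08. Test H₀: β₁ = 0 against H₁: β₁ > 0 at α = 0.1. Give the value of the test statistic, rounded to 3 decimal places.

t = -7.367

MSE = SSE/(n − 2) = 2328.9/192 = 12.1297.
SE(b_1) = √(MSE/Sₓₓ) = √(12.1297/886.08) = 0.117001.
t = -0.862 / 0.117001 = -7.367.
df = n − 2 = 192.
One-sided p ≈ 1.0000, which is ≥ 0.1, so fail to reject H₀.
The data do not give significant evidence that the true slope on soil temperature is positive.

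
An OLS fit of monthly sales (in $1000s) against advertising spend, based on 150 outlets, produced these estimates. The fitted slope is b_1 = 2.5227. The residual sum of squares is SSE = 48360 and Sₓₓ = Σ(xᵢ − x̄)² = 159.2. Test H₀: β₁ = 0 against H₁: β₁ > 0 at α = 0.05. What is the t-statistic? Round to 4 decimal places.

t = 1.7609

MSE = SSE/(n − 2) = 48360/148 = 326.757.
SE(b_1) = √(MSE/Sₓₓ) = √(326.757/159.2) = 1.43265.
t = 2.5227 / 1.43265 = 1.7609.
df = n − 2 = 148.
One-sided p ≈ 0.0402, which is < 0.05, so reject H₀.
There is evidence that the true slope on advertising spend is positive.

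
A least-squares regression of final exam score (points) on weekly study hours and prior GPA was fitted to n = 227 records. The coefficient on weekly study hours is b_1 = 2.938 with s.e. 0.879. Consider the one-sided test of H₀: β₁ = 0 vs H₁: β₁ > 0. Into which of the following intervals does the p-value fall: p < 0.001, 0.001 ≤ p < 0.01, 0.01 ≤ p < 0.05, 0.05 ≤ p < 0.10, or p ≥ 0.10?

p < 0.001

t = 2.938 / 0.879 = 3.342.
df = n − k − 1 = 227 − 2 − 1 = 224.
One-sided p = P(T_{224} > t) ≈ 0.0005.
So p < 0.001.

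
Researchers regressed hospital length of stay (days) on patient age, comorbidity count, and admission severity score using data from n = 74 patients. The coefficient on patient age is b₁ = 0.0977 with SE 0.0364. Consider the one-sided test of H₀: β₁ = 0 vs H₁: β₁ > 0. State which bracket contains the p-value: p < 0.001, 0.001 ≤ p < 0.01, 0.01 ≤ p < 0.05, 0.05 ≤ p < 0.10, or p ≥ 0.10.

0.001 ≤ p < 0.01

t = 0.0977 / 0.0364 = 2.684.
df = n − k − 1 = 74 − 3 − 1 = 70.
One-sided p = P(T_{70} > t) ≈ 0.0045.
So 0.001 ≤ p < 0.01.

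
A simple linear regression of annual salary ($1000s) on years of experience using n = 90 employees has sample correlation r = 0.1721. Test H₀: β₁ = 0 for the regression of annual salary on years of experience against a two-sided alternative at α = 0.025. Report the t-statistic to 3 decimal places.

t = 1.639

t = r·√(n − 2)/√(1 − r²) = 0.1721·√88/√0.970382 = 1.639.
df = n − 2 = 88.
Two-sided p ≈ 0.1048, which is ≥ 0.025, so fail to reject H₀.
The data do not give significant evidence of a linear association between years of experience and annual salary.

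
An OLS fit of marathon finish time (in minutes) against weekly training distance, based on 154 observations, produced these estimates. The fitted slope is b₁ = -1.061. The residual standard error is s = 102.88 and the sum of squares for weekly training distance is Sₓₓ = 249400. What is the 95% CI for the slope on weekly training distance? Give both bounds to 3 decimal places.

(-1.468, -0.654)

SE(b₁) = s/√Sₓₓ = 102.88/√249400 = 0.206007.
df = n − 2 = 152.
t* = t_{0.025, 152} = 1.975694.
Margin = t* × SE = 1.975694 × 0.206007 = 0.40701.
CI: -1.061 ± 0.40701 → (-1.468, -0.654).
With 95% confidence, each one-unit increase in weekly training distance is associated with a change of between -1.468 and -0.654 minutes in marathon finish time.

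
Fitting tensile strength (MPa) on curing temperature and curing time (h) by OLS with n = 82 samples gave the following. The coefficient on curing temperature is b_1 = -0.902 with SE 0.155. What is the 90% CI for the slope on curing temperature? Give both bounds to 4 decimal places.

df = n − k − 1 = 82 − 2 − 1 = 79.
t* = t_{0.05, 79} = 1.664371.
Margin = t* × SE = 1.664371 × 0.155 = 0.257978.
CI: -0.902 ± 0.257978 → (-1.1600, -0.6440).
With 90% confidence, each one-unit increase in curing temperature is associated with a change of between -1.1600 and -0.6440 MPa in tensile strength, holding the other predictors fixed.

(-1.1600, -0.6440)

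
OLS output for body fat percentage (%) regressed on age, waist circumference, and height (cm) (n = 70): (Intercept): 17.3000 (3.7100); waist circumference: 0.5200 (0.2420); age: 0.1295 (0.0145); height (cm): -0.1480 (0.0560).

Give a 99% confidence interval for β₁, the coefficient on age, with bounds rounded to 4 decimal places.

(0.0910, 0.1680)

Read off: b = 0.1295, SE = 0.0145 for age.
df = n − k − 1 = 70 − 3 − 1 = 66.
t* = t_{0.005, 66} = 2.652394.
Margin = t* × SE = 2.652394 × 0.0145 = 0.038460.
CI: 0.1295 ± 0.038460 → (0.0910, 0.1680).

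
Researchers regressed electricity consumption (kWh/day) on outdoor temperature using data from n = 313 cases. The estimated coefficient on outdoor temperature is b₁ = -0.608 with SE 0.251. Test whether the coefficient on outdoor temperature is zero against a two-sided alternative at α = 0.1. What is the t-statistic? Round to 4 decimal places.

t = -2.4223

H₀: β₁ = 0 vs H₁: β₁ ≠ 0.
t = (b₁ − β₁⁰)/SE = -0.608 / 0.251 = -2.4223.
df = n − 2 = 313 − 2 = 311.
Two-sided p ≈ 0.0160, which is < 0.1, so reject H₀.
There is evidence that outdoor temperature is associated with electricity consumption.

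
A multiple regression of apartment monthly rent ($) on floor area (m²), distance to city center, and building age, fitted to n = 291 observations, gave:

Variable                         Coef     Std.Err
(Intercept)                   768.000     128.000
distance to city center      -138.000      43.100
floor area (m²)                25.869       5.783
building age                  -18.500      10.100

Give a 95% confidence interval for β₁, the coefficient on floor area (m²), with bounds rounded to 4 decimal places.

Read off: b = 25.869, SE = 5.783 for floor area (m²).
df = n − k − 1 = 291 − 3 − 1 = 287.
t* = t_{0.025, 287} = 1.968264.
Margin = t* × SE = 1.968264 × 5.783 = 11.382471.
CI: 25.869 ± 11.382471 → (14.4865, 37.2515).

(14.4865, 37.2515)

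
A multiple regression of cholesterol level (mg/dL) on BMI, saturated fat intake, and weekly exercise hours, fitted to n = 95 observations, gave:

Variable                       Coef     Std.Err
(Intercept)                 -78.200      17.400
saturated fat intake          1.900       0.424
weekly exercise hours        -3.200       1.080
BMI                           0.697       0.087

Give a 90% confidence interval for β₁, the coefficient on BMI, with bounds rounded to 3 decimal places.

(0.552, 0.842)

Read off: b = 0.697, SE = 0.087 for BMI.
df = n − k − 1 = 95 − 3 − 1 = 91.
t* = t_{0.05, 91} = 1.661771.
Margin = t* × SE = 1.661771 × 0.087 = 0.14457.
CI: 0.697 ± 0.14457 → (0.552, 0.842).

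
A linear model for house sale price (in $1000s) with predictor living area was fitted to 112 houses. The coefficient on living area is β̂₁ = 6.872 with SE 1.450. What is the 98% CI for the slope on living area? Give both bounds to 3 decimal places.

(3.449, 10.295)

df = n − 2 = 112 − 2 = 110.
t* = t_{0.01, 110} = 2.360726.
Margin = t* × SE = 2.360726 × 1.450 = 3.42305.
CI: 6.872 ± 3.42305 → (3.449, 10.295).
With 98% confidence, each one-unit increase in living area is associated with a change of between 3.449 and 10.295 $1000s in house sale price.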